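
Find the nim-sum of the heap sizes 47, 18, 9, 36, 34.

Write each in binary and XOR column by column:
  101111  (47)
  010010  (18)
  001001  (9)
  100100  (36)
  100010  (34)
  ------
  110010  (50)

50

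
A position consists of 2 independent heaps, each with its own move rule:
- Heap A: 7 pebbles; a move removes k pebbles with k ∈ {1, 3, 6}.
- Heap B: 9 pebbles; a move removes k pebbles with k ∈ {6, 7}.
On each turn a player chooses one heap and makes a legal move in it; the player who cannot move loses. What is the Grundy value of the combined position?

Build the Grundy sequence for heap A with g(k) = mex{g(k−s) : s ∈ {1, 3, 6}, s ≤ k}:
g(0) = mex{} = 0
g(1) = mex{0} = 1
g(2) = mex{1} = 0
g(3) = mex{0} = 1
g(4) = mex{1} = 0
g(5) = mex{0} = 1
g(6) = mex{0,1} = 2
g(7) = mex{0,1,2} = 3
So g(7) = 3.
Grundy values for heap B (subtraction set {6, 7}):
k:     0  1  2  3  4  5  6  7  8  9
g(k):  0  0  0  0  0  0  1  1  1  1
So g(9) = 1.
The value of a disjunctive sum is the nim-sum of the parts.
Combined value = 3 XOR 1 = 2.

2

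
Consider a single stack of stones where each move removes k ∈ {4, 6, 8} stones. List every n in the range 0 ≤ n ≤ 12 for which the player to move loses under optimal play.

0, 1, 2, 3, 12

Build the Grundy sequence with g(k) = mex{g(k−s) : s ∈ {4, 6, 8}, s ≤ k}:
g(0) = mex{} = 0
g(1) = mex{} = 0
g(2) = mex{} = 0
g(3) = mex{} = 0
g(4) = mex{0} = 1
g(5) = mex{0} = 1
g(6) = mex{0} = 1
g(7) = mex{0} = 1
g(8) = mex{0,1} = 2
g(9) = mex{0,1} = 2
g(10) = mex{0,1} = 2
g(11) = mex{0,1} = 2
g(12) = mex{1,2} = 0
The P-positions (g = 0) in 0..12 are 0, 1, 2, 3, 12.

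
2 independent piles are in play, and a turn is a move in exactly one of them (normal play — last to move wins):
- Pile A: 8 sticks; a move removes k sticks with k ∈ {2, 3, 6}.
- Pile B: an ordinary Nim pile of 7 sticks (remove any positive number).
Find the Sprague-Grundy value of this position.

5

For pile A, compute g(0), g(1), … with moves {2, 3, 6}:
g(0) = mex{} = 0
g(1) = mex{} = 0
g(2) = mex{0} = 1
g(3) = mex{0} = 1
g(4) = mex{0,1} = 2
g(5) = mex{1} = 0
g(6) = mex{0,1,2} = 3
g(7) = mex{0,2} = 1
g(8) = mex{0,1,3} = 2
So g(8) = 2.
Pile B is a plain Nim pile of size 7, so its Grundy value is 7.
By the Sprague-Grundy theorem, the Grundy value of a sum of independent games is the XOR of the component values.
Combined value = 2 ⊕ 7 = 5.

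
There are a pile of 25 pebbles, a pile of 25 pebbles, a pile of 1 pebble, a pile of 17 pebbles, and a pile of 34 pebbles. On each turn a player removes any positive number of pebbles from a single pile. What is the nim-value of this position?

Bitwise XOR of the heap sizes:
  011001  (25)
  011001  (25)
  000001  (1)
  010001  (17)
  100010  (34)
  ------
  110010  (50)

50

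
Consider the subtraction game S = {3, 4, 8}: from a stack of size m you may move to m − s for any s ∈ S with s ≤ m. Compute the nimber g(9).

3

Compute g(0), g(1), … for moves {3, 4, 8}:
k:     0  1  2  3  4  5  6  7  8  9
g(k):  0  0  0  1  1  1  2  0  2  3
So g(9) = 3.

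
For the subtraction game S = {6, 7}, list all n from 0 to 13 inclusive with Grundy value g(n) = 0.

0, 1, 2, 3, 4, 5, 13

Compute g(0), g(1), … for moves {6, 7}:
k:     0  1  2  3  4  5  6  7  8  9 10 11 12 13
g(k):  0  0  0  0  0  0  1  1  1  1  1  1  2  0
The P-positions (g = 0) in 0..13 are 0, 1, 2, 3, 4, 5, 13.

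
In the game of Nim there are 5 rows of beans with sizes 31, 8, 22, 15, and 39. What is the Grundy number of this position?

Nim-sum: 31 XOR 8 XOR 22 XOR 15 XOR 39 = 41.

41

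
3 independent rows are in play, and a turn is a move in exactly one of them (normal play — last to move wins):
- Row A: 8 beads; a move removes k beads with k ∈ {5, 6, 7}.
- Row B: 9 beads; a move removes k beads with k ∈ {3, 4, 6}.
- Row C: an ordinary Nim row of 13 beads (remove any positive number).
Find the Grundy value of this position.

12

For row A, compute g(0), g(1), … with moves {5, 6, 7}:
k:     0  1  2  3  4  5  6  7  8
g(k):  0  0  0  0  0  1  1  1  1
So g(8) = 1.
For row B, compute g(0), g(1), … with moves {3, 4, 6}:
g(0) = mex{} = 0
g(1) = mex{} = 0
g(2) = mex{} = 0
g(3) = mex{0} = 1
g(4) = mex{0} = 1
g(5) = mex{0} = 1
g(6) = mex{0,1} = 2
g(7) = mex{0,1} = 2
g(8) = mex{0,1} = 2
g(9) = mex{1,2} = 0
So g(9) = 0.
Row C is a plain Nim row of size 13, so its Grundy value is 13.
By the Sprague-Grundy theorem, the Grundy value of a sum of independent games is the XOR of the component values.
Combined value = 1 ⊕ 0 ⊕ 13 = 12.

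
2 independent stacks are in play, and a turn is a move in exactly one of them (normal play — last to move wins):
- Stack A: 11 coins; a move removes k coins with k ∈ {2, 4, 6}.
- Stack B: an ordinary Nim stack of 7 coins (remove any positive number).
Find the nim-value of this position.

Build the Grundy sequence for stack A with g(k) = mex{g(k−s) : s ∈ {2, 4, 6}, s ≤ k}:
g(0) = mex{} = 0
g(1) = mex{} = 0
g(2) = mex{0} = 1
g(3) = mex{0} = 1
g(4) = mex{0,1} = 2
g(5) = mex{0,1} = 2
g(6) = mex{0,1,2} = 3
g(7) = mex{0,1,2} = 3
g(8) = mex{1,2,3} = 0
g(9) = mex{1,2,3} = 0
g(10) = mex{0,2,3} = 1
g(11) = mex{0,2,3} = 1
So g(11) = 1.
Stack B is a plain Nim stack of size 7, so its Grundy value is 7.
By the Sprague-Grundy theorem, the Grundy value of a sum of independent games is the XOR of the component values.
Combined value = 1 ⊕ 7 = 6.

6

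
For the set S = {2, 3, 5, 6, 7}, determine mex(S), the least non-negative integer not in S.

0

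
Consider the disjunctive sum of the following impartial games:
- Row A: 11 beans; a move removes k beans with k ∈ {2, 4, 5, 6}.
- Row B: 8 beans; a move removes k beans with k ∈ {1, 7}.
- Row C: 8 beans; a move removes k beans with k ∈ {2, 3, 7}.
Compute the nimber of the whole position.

0

For row A, compute g(0), g(1), … with moves {2, 4, 5, 6}:
g(0) = mex{} = 0
g(1) = mex{} = 0
g(2) = mex{0} = 1
g(3) = mex{0} = 1
g(4) = mex{0,1} = 2
g(5) = mex{0,1} = 2
g(6) = mex{0,1,2} = 3
g(7) = mex{0,1,2} = 3
g(8) = mex{1,2,3} = 0
g(9) = mex{1,2,3} = 0
g(10) = mex{0,2,3} = 1
g(11) = mex{0,2,3} = 1
So g(11) = 1.
Build the Grundy sequence for row B with g(k) = mex{g(k−s) : s ∈ {1, 7}, s ≤ k}:
g(0) = mex{} = 0
g(1) = mex{0} = 1
g(2) = mex{1} = 0
g(3) = mex{0} = 1
g(4) = mex{1} = 0
g(5) = mex{0} = 1
g(6) = mex{1} = 0
g(7) = mex{0} = 1
g(8) = mex{1} = 0
So g(8) = 0.
Build the Grundy sequence for row C with g(k) = mex{g(k−s) : s ∈ {2, 3, 7}, s ≤ k}:
g(0) = mex{} = 0
g(1) = mex{} = 0
g(2) = mex{0} = 1
g(3) = mex{0} = 1
g(4) = mex{0,1} = 2
g(5) = mex{1} = 0
g(6) = mex{1,2} = 0
g(7) = mex{0,2} = 1
g(8) = mex{0} = 1
So g(8) = 1.
By the Sprague-Grundy theorem, the Grundy value of a sum of independent games is the XOR of the component values.
Combined value = 1 ⊕ 0 ⊕ 1 = 0.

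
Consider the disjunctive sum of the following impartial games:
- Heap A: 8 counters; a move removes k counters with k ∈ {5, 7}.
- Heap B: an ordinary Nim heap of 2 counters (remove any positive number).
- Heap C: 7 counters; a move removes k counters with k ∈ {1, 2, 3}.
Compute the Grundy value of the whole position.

Build the Grundy sequence for heap A with g(k) = mex{g(k−s) : s ∈ {5, 7}, s ≤ k}:
g(0) = mex{} = 0
g(1) = mex{} = 0
g(2) = mex{} = 0
g(3) = mex{} = 0
g(4) = mex{} = 0
g(5) = mex{0} = 1
g(6) = mex{0} = 1
g(7) = mex{0} = 1
g(8) = mex{0} = 1
So g(8) = 1.
Heap B is a plain Nim heap of size 2, so its Grundy value is 2.
Build the Grundy sequence for heap C with g(k) = mex{g(k−s) : s ∈ {1, 2, 3}, s ≤ k}:
k:     0  1  2  3  4  5  6  7
g(k):  0  1  2  3  0  1  2  3
So g(7) = 3.
By the Sprague-Grundy theorem, the Grundy value of a sum of independent games is the XOR of the component values.
Combined value = 1 ⊕ 2 ⊕ 3 = 0.

0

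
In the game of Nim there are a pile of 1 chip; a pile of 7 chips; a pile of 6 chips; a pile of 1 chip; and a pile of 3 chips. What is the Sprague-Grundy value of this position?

2

Compute the nim-sum pairwise:
1 ⊕ 7 = 6
6 ⊕ 6 = 0
0 ⊕ 1 = 1
1 ⊕ 3 = 2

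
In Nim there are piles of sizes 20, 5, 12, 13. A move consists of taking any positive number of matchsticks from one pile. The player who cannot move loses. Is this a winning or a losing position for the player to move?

Compute the nim-sum pairwise:
20 ⊕ 5 = 17
17 ⊕ 12 = 29
29 ⊕ 13 = 16
The nim-sum is 16 ≠ 0, so this is an N-position: the player to move can win.

Winning position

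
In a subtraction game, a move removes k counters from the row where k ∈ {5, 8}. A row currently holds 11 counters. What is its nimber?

2

Grundy values for subtraction set {5, 8}:
g(0) = mex{} = 0
g(1) = mex{} = 0
g(2) = mex{} = 0
g(3) = mex{} = 0
g(4) = mex{} = 0
g(5) = mex{0} = 1
g(6) = mex{0} = 1
g(7) = mex{0} = 1
g(8) = mex{0} = 1
g(9) = mex{0} = 1
g(10) = mex{0,1} = 2
g(11) = mex{0,1} = 2
So g(11) = 2.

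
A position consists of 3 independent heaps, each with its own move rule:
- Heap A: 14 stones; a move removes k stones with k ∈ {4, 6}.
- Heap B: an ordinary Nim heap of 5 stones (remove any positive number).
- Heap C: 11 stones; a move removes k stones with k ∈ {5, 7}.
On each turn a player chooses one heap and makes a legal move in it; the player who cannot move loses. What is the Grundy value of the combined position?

6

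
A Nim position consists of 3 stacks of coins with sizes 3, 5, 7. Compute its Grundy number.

1

Nim-sum: 3 XOR 5 XOR 7 = 1.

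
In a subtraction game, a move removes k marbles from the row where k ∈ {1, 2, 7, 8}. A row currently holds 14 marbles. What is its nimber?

Compute g(0), g(1), … for moves {1, 2, 7, 8}:
k:     0  1  2  3  4  5  6  7  8  9 10 11 12 13 14
g(k):  0  1  2  0  1  2  0  1  2  0  1  2  0  1  2
So g(14) = 2.

2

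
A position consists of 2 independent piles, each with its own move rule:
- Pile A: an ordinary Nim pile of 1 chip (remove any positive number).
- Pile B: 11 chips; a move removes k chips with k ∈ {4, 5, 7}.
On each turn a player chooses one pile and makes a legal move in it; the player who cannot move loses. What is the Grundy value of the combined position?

Pile A is a plain Nim pile of size 1, so its Grundy value is 1.
Build the Grundy sequence for pile B with g(k) = mex{g(k−s) : s ∈ {4, 5, 7}, s ≤ k}:
g(0) = mex{} = 0
g(1) = mex{} = 0
g(2) = mex{} = 0
g(3) = mex{} = 0
g(4) = mex{0} = 1
g(5) = mex{0} = 1
g(6) = mex{0} = 1
g(7) = mex{0} = 1
g(8) = mex{0,1} = 2
g(9) = mex{0,1} = 2
g(10) = mex{0,1} = 2
g(11) = mex{1} = 0
So g(11) = 0.
The value of a disjunctive sum is the nim-sum of the parts.
Combined value = 1 ⊕ 0 = 1.

1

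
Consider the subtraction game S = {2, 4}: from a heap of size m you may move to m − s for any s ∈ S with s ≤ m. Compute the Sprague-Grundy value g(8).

Compute g(0), g(1), … for moves {2, 4}:
g(0) = mex{} = 0
g(1) = mex{} = 0
g(2) = mex{0} = 1
g(3) = mex{0} = 1
g(4) = mex{0,1} = 2
g(5) = mex{0,1} = 2
g(6) = mex{1,2} = 0
g(7) = mex{1,2} = 0
g(8) = mex{0,2} = 1
So g(8) = 1.

1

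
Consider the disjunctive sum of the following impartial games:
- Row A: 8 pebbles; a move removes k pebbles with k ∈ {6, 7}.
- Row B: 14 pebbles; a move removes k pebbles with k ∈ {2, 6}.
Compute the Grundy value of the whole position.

0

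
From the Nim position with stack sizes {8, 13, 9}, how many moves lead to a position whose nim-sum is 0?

3

Bitwise XOR of the heap sizes:
  1000  (8)
  1101  (13)
  1001  (9)
  ----
  1100  (12)
The overall nim-sum is X = 12. A stack of size p has a winning move iff p XOR X < p (reduce it to p XOR X).
  8: 8 XOR 12 = 4 < 8 — winning move (to 4).
  13: 13 XOR 12 = 1 < 13 — winning move (to 1).
  9: 9 XOR 12 = 5 < 9 — winning move (to 5).
That gives 3 winning moves.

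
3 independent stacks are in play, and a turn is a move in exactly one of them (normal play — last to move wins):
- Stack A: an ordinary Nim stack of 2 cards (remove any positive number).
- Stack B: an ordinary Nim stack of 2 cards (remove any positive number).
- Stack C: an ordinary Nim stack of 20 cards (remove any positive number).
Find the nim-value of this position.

Stack A is a plain Nim stack of size 2, so its Grundy value is 2.
Stack B is a plain Nim stack of size 2, so its Grundy value is 2.
Stack C is a plain Nim stack of size 20, so its Grundy value is 20.
By the Sprague-Grundy theorem, the Grundy value of a sum of independent games is the XOR of the component values.
Combined value = 2 ⊕ 2 ⊕ 20 = 20.

20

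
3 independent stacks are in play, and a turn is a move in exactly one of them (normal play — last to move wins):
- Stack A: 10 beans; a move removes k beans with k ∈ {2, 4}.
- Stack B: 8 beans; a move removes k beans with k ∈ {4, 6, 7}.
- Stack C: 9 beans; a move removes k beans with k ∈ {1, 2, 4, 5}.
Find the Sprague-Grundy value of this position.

Grundy values for stack A (subtraction set {2, 4}):
k:     0  1  2  3  4  5  6  7  8  9 10
g(k):  0  0  1  1  2  2  0  0  1  1  2
So g(10) = 2.
Build the Grundy sequence for stack B with g(k) = mex{g(k−s) : s ∈ {4, 6, 7}, s ≤ k}:
k:     0  1  2  3  4  5  6  7  8
g(k):  0  0  0  0  1  1  1  1  2
So g(8) = 2.
Build the Grundy sequence for stack C with g(k) = mex{g(k−s) : s ∈ {1, 2, 4, 5}, s ≤ k}:
k:     0  1  2  3  4  5  6  7  8  9
g(k):  0  1  2  0  1  2  0  1  2  0
So g(9) = 0.
The value of a disjunctive sum is the nim-sum of the parts.
Combined value = 2 XOR 2 XOR 0 = 0.

0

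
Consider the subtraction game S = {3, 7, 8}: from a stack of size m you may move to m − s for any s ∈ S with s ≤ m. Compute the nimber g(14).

1

Grundy values for subtraction set {3, 7, 8}:
g(0) = mex{} = 0
g(1) = mex{} = 0
g(2) = mex{} = 0
g(3) = mex{0} = 1
g(4) = mex{0} = 1
g(5) = mex{0} = 1
g(6) = mex{1} = 0
g(7) = mex{0,1} = 2
g(8) = mex{0,1} = 2
g(9) = mex{0} = 1
g(10) = mex{0,1,2} = 3
g(11) = mex{1,2} = 0
g(12) = mex{1} = 0
g(13) = mex{0,1,3} = 2
g(14) = mex{0,2} = 1
So g(14) = 1.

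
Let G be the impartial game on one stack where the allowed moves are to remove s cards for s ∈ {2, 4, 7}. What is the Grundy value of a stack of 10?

Grundy values for subtraction set {2, 4, 7}:
g(0) = mex{} = 0
g(1) = mex{} = 0
g(2) = mex{0} = 1
g(3) = mex{0} = 1
g(4) = mex{0,1} = 2
g(5) = mex{0,1} = 2
g(6) = mex{1,2} = 0
g(7) = mex{0,1,2} = 3
g(8) = mex{0,2} = 1
g(9) = mex{1,2,3} = 0
g(10) = mex{0,1} = 2
So g(10) = 2.

2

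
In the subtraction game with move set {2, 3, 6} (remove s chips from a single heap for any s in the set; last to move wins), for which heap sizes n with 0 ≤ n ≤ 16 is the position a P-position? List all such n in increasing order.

0, 1, 5, 9, 10, 14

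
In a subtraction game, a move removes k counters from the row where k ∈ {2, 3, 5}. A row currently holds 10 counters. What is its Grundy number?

Compute g(0), g(1), … for moves {2, 3, 5}:
k:     0  1  2  3  4  5  6  7  8  9 10
g(k):  0  0  1  1  2  2  3  0  0  1  1
So g(10) = 1.

1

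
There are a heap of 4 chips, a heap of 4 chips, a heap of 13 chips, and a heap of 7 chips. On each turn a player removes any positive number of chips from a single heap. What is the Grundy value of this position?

10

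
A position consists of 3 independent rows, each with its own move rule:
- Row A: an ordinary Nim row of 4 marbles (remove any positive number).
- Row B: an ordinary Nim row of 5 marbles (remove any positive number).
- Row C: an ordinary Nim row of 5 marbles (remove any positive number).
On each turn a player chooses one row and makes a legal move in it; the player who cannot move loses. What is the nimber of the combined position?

4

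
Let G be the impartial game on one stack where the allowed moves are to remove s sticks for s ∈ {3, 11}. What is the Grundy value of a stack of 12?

2

Compute g(0), g(1), … for moves {3, 11}:
k:     0  1  2  3  4  5  6  7  8  9 10 11 12
g(k):  0  0  0  1  1  1  0  0  0  1  1  1  2
So g(12) = 2.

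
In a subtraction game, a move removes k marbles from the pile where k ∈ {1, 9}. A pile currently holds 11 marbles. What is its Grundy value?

1

Grundy values for subtraction set {1, 9}:
k:     0  1  2  3  4  5  6  7  8  9 10 11
g(k):  0  1  0  1  0  1  0  1  0  1  0  1
So g(11) = 1.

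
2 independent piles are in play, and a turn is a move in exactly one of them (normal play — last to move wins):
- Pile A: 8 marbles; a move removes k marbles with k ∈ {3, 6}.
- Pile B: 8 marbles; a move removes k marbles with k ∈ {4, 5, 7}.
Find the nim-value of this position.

0

Build the Grundy sequence for pile A with g(k) = mex{g(k−s) : s ∈ {3, 6}, s ≤ k}:
k:     0  1  2  3  4  5  6  7  8
g(k):  0  0  0  1  1  1  2  2  2
So g(8) = 2.
For pile B, compute g(0), g(1), … with moves {4, 5, 7}:
g(0) = mex{} = 0
g(1) = mex{} = 0
g(2) = mex{} = 0
g(3) = mex{} = 0
g(4) = mex{0} = 1
g(5) = mex{0} = 1
g(6) = mex{0} = 1
g(7) = mex{0} = 1
g(8) = mex{0,1} = 2
So g(8) = 2.
The value of a disjunctive sum is the nim-sum of the parts.
Combined value = 2 XOR 2 = 0.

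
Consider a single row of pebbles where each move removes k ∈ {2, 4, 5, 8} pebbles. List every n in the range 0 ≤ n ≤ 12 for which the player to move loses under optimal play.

0, 1, 7, 10

Build the Grundy sequence with g(k) = mex{g(k−s) : s ∈ {2, 4, 5, 8}, s ≤ k}:
g(0) = mex{} = 0
g(1) = mex{} = 0
g(2) = mex{0} = 1
g(3) = mex{0} = 1
g(4) = mex{0,1} = 2
g(5) = mex{0,1} = 2
g(6) = mex{0,1,2} = 3
g(7) = mex{1,2} = 0
g(8) = mex{0,1,2,3} = 4
g(9) = mex{0,2} = 1
g(10) = mex{1,2,3,4} = 0
g(11) = mex{0,1,3} = 2
g(12) = mex{0,2,4} = 1
The P-positions (g = 0) in 0..12 are 0, 1, 7, 10.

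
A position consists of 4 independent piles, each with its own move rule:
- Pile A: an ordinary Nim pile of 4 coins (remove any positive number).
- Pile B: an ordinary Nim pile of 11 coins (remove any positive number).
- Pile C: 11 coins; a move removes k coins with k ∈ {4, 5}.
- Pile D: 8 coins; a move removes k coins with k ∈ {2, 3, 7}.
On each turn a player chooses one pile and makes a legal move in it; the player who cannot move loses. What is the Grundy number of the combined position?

14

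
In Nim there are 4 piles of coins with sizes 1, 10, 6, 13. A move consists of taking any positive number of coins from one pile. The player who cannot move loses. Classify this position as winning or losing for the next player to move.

Losing position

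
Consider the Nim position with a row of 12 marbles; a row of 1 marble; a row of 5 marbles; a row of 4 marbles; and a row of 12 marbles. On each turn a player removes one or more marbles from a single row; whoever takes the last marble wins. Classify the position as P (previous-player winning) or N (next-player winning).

Compute the nim-sum pairwise:
12 XOR 1 = 13
13 XOR 5 = 8
8 XOR 4 = 12
12 XOR 12 = 0
The nim-sum is 0, so this is a P-position: the player to move is in a losing position under optimal play.

P-position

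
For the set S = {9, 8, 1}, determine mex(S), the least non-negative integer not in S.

0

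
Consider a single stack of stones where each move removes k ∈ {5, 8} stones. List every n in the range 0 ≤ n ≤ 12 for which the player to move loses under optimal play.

Grundy values for subtraction set {5, 8}:
k:     0  1  2  3  4  5  6  7  8  9 10 11 12
g(k):  0  0  0  0  0  1  1  1  1  1  2  2  2
The P-positions (g = 0) in 0..12 are 0, 1, 2, 3, 4.

0, 1, 2, 3, 4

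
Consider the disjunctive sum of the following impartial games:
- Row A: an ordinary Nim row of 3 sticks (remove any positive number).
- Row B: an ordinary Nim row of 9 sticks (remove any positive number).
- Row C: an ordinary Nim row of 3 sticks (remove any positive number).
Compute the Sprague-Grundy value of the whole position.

9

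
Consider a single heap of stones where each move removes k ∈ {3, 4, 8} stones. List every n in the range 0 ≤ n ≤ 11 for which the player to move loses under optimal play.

0, 1, 2, 7

Grundy values for subtraction set {3, 4, 8}:
k:     0  1  2  3  4  5  6  7  8  9 10 11
g(k):  0  0  0  1  1  1  2  0  2  3  1  3
The P-positions (g = 0) in 0..11 are 0, 1, 2, 7.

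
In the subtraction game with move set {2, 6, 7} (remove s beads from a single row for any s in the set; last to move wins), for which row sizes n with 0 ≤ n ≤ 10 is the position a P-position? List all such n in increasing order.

Build the Grundy sequence with g(k) = mex{g(k−s) : s ∈ {2, 6, 7}, s ≤ k}:
k:     0  1  2  3  4  5  6  7  8  9 10
g(k):  0  0  1  1  0  0  1  1  2  0  3
The P-positions (g = 0) in 0..10 are 0, 1, 4, 5, 9.

0, 1, 4, 5, 9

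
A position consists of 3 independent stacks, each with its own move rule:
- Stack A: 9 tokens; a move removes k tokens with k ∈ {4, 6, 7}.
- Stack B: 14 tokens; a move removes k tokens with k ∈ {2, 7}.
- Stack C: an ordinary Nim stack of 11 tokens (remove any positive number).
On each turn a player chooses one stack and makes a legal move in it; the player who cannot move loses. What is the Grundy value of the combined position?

For stack A, compute g(0), g(1), … with moves {4, 6, 7}:
k:     0  1  2  3  4  5  6  7  8  9
g(k):  0  0  0  0  1  1  1  1  2  2
So g(9) = 2.
Grundy values for stack B (subtraction set {2, 7}):
g(0) = mex{} = 0
g(1) = mex{} = 0
g(2) = mex{0} = 1
g(3) = mex{0} = 1
g(4) = mex{1} = 0
g(5) = mex{1} = 0
g(6) = mex{0} = 1
g(7) = mex{0} = 1
g(8) = mex{0,1} = 2
g(9) = mex{1} = 0
g(10) = mex{1,2} = 0
g(11) = mex{0} = 1
g(12) = mex{0} = 1
g(13) = mex{1} = 0
g(14) = mex{1} = 0
So g(14) = 0.
Stack C is a plain Nim stack of size 11, so its Grundy value is 11.
The value of a disjunctive sum is the nim-sum of the parts.
Combined value = 2 ⊕ 0 ⊕ 11 = 9.

9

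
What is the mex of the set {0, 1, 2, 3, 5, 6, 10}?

4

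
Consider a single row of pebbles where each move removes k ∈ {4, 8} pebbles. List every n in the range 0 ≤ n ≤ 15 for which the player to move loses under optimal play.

Grundy values for subtraction set {4, 8}:
k:     0  1  2  3  4  5  6  7  8  9 10 11 12 13 14 15
g(k):  0  0  0  0  1  1  1  1  2  2  2  2  0  0  0  0
The P-positions (g = 0) in 0..15 are 0, 1, 2, 3, 12, 13, 14, 15.

0, 1, 2, 3, 12, 13, 14, 15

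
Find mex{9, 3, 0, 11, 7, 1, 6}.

2

The values 0, 1 are all present; 2 is the first non-negative integer missing from the set.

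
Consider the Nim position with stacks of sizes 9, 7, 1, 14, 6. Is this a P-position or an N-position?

N-position

Nim-sum: 9 XOR 7 XOR 1 XOR 14 XOR 6 = 7.
The nim-sum is 7 ≠ 0, so this is an N-position: the player to move can win.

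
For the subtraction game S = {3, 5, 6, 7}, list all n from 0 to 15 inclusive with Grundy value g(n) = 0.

Build the Grundy sequence with g(k) = mex{g(k−s) : s ∈ {3, 5, 6, 7}, s ≤ k}:
k:     0  1  2  3  4  5  6  7  8  9 10 11 12 13 14 15
g(k):  0  0  0  1  1  1  2  2  2  3  0  0  0  1  1  1
The P-positions (g = 0) in 0..15 are 0, 1, 2, 10, 11, 12.

0, 1, 2, 10, 11, 12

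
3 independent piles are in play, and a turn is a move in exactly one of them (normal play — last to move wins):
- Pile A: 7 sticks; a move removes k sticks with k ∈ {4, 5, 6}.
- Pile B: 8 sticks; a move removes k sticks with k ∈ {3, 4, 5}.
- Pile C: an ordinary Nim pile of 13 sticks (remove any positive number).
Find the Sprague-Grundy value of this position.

For pile A, compute g(0), g(1), … with moves {4, 5, 6}:
k:     0  1  2  3  4  5  6  7
g(k):  0  0  0  0  1  1  1  1
So g(7) = 1.
Grundy values for pile B (subtraction set {3, 4, 5}):
k:     0  1  2  3  4  5  6  7  8
g(k):  0  0  0  1  1  1  2  2  0
So g(8) = 0.
Pile C is a plain Nim pile of size 13, so its Grundy value is 13.
The value of a disjunctive sum is the nim-sum of the parts.
Combined value = 1 ⊕ 0 ⊕ 13 = 12.

12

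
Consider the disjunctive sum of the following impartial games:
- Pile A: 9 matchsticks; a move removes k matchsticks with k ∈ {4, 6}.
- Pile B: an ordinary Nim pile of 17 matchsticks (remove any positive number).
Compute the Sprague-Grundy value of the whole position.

For pile A, compute g(0), g(1), … with moves {4, 6}:
k:     0  1  2  3  4  5  6  7  8  9
g(k):  0  0  0  0  1  1  1  1  2  2
So g(9) = 2.
Pile B is a plain Nim pile of size 17, so its Grundy value is 17.
By the Sprague-Grundy theorem, the Grundy value of a sum of independent games is the XOR of the component values.
Combined value = 2 ⊕ 17 = 19.

19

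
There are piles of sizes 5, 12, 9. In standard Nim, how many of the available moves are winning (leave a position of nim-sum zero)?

In binary:
  0101  (5)
  1100  (12)
  1001  (9)
  ----
  0000  (0)
The nim-sum is already 0, so every move leaves a nonzero nim-sum — there are no winning moves.

0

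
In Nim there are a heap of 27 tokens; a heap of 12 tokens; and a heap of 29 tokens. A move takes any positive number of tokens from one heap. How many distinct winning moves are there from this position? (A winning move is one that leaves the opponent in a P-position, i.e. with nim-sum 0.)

3

In binary:
  11011  (27)
  01100  (12)
  11101  (29)
  -----
  01010  (10)
The overall nim-sum is X = 10. A heap of size p has a winning move iff p XOR X < p (reduce it to p XOR X).
  27: 27 XOR 10 = 17 < 27 — winning move (to 17).
  12: 12 XOR 10 = 6 < 12 — winning move (to 6).
  29: 29 XOR 10 = 23 < 29 — winning move (to 23).
That gives 3 winning moves.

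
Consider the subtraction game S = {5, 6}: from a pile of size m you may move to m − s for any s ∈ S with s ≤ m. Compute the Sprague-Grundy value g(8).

1

Build the Grundy sequence with g(k) = mex{g(k−s) : s ∈ {5, 6}, s ≤ k}:
g(0) = mex{} = 0
g(1) = mex{} = 0
g(2) = mex{} = 0
g(3) = mex{} = 0
g(4) = mex{} = 0
g(5) = mex{0} = 1
g(6) = mex{0} = 1
g(7) = mex{0} = 1
g(8) = mex{0} = 1
So g(8) = 1.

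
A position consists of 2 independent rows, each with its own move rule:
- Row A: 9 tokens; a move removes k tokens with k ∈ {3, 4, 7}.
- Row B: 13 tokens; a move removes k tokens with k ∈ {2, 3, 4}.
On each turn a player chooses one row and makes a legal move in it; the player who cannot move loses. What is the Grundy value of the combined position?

3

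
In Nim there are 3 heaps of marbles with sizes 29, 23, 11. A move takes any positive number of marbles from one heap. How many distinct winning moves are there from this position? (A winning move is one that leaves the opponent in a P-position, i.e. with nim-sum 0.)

Nim-sum: 29 XOR 23 XOR 11 = 1.
The overall nim-sum is X = 1. A heap of size p has a winning move iff p XOR X < p (reduce it to p XOR X).
  29: 29 XOR 1 = 28 < 29 — winning move (to 28).
  23: 23 XOR 1 = 22 < 23 — winning move (to 22).
  11: 11 XOR 1 = 10 < 11 — winning move (to 10).
That gives 3 winning moves.

3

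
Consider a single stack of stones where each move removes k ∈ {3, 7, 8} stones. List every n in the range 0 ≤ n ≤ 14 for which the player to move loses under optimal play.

0, 1, 2, 6, 11, 12

Grundy values for subtraction set {3, 7, 8}:
k:     0  1  2  3  4  5  6  7  8  9 10 11 12 13 14
g(k):  0  0  0  1  1  1  0  2  2  1  3  0  0  2  1
The P-positions (g = 0) in 0..14 are 0, 1, 2, 6, 11, 12.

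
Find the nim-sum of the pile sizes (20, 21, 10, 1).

10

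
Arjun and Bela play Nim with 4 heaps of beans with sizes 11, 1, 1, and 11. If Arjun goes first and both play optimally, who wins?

Bela wins

In binary:
  1011  (11)
  0001  (1)
  0001  (1)
  1011  (11)
  ----
  0000  (0)
The nim-sum is 0, so this is a P-position: the player to move is in a losing position under optimal play; Arjun is about to move from it and so loses — Bela wins.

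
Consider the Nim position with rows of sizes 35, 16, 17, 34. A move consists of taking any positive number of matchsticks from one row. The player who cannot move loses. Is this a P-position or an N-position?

P-position

Bitwise XOR of the heap sizes:
  100011  (35)
  010000  (16)
  010001  (17)
  100010  (34)
  ------
  000000  (0)
The nim-sum is 0, so this is a P-position: the player to move is in a losing position under optimal play.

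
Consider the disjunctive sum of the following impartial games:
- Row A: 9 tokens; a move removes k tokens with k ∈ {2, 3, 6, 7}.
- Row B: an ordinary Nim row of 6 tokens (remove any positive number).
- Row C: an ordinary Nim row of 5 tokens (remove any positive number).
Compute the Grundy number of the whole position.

3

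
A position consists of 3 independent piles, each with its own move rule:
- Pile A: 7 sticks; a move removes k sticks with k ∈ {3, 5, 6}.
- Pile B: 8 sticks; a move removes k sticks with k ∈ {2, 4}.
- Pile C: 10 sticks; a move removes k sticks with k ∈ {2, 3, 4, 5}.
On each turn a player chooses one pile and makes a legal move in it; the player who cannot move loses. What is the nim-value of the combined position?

2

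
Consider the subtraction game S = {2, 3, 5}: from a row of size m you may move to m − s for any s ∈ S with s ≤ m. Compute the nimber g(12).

Grundy values for subtraction set {2, 3, 5}:
k:     0  1  2  3  4  5  6  7  8  9 10 11 12
g(k):  0  0  1  1  2  2  3  0  0  1  1  2  2
So g(12) = 2.

2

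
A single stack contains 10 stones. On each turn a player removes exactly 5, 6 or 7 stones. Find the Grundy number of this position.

2

Compute g(0), g(1), … for moves {5, 6, 7}:
g(0) = mex{} = 0
g(1) = mex{} = 0
g(2) = mex{} = 0
g(3) = mex{} = 0
g(4) = mex{} = 0
g(5) = mex{0} = 1
g(6) = mex{0} = 1
g(7) = mex{0} = 1
g(8) = mex{0} = 1
g(9) = mex{0} = 1
g(10) = mex{0,1} = 2
So g(10) = 2.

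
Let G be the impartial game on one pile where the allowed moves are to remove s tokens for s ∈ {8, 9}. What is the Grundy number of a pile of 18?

0

Grundy values for subtraction set {8, 9}:
k:     0  1  2  3  4  5  6  7  8  9 10 11 12 13 14 15 16 17 18
g(k):  0  0  0  0  0  0  0  0  1  1  1  1  1  1  1  1  2  0  0
So g(18) = 0.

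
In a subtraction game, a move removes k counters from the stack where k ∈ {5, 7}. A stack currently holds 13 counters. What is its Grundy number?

0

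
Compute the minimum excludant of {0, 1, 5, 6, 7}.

2

The values 0, 1 are all present; 2 is the first non-negative integer missing from the set.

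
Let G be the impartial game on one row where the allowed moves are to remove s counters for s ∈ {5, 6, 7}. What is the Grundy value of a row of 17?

1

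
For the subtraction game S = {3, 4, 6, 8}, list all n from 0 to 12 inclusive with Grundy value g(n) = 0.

Compute g(0), g(1), … for moves {3, 4, 6, 8}:
g(0) = mex{} = 0
g(1) = mex{} = 0
g(2) = mex{} = 0
g(3) = mex{0} = 1
g(4) = mex{0} = 1
g(5) = mex{0} = 1
g(6) = mex{0,1} = 2
g(7) = mex{0,1} = 2
g(8) = mex{0,1} = 2
g(9) = mex{0,1,2} = 3
g(10) = mex{0,1,2} = 3
g(11) = mex{1,2} = 0
g(12) = mex{1,2,3} = 0
The P-positions (g = 0) in 0..12 are 0, 1, 2, 11, 12.

0, 1, 2, 11, 12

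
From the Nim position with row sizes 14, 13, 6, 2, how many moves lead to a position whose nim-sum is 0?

Nim-sum: 14 XOR 13 XOR 6 XOR 2 = 7.
The overall nim-sum is X = 7. A row of size p has a winning move iff p XOR X < p (reduce it to p XOR X).
  14: 14 XOR 7 = 9 < 14 — winning move (to 9).
  13: 13 XOR 7 = 10 < 13 — winning move (to 10).
  6: 6 XOR 7 = 1 < 6 — winning move (to 1).
  2: 2 XOR 7 = 5 ≥ 2 — no move.
That gives 3 winning moves.

3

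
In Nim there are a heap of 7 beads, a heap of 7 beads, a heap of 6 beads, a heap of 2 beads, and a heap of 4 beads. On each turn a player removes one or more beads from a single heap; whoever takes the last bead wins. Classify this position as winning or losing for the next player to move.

Compute the nim-sum pairwise:
7 XOR 7 = 0
0 XOR 6 = 6
6 XOR 2 = 4
4 XOR 4 = 0
The nim-sum is 0, so this is a P-position: the player to move is in a losing position under optimal play.

Losing position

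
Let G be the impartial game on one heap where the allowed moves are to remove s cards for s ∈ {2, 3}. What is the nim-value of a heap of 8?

1

Grundy values for subtraction set {2, 3}:
g(0) = mex{} = 0
g(1) = mex{} = 0
g(2) = mex{0} = 1
g(3) = mex{0} = 1
g(4) = mex{0,1} = 2
g(5) = mex{1} = 0
g(6) = mex{1,2} = 0
g(7) = mex{0,2} = 1
g(8) = mex{0} = 1
So g(8) = 1.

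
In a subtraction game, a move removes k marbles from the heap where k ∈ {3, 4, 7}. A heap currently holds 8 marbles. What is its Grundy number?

2

Build the Grundy sequence with g(k) = mex{g(k−s) : s ∈ {3, 4, 7}, s ≤ k}:
g(0) = mex{} = 0
g(1) = mex{} = 0
g(2) = mex{} = 0
g(3) = mex{0} = 1
g(4) = mex{0} = 1
g(5) = mex{0} = 1
g(6) = mex{0,1} = 2
g(7) = mex{0,1} = 2
g(8) = mex{0,1} = 2
So g(8) = 2.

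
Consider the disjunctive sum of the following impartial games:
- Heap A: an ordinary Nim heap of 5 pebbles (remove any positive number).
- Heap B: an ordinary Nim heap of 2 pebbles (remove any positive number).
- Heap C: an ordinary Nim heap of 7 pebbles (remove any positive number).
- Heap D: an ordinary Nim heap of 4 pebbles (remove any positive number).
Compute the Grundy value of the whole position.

Heap A is a plain Nim heap of size 5, so its Grundy value is 5.
Heap B is a plain Nim heap of size 2, so its Grundy value is 2.
Heap C is a plain Nim heap of size 7, so its Grundy value is 7.
Heap D is a plain Nim heap of size 4, so its Grundy value is 4.
By the Sprague-Grundy theorem, the Grundy value of a sum of independent games is the XOR of the component values.
Combined value = 5 XOR 2 XOR 7 XOR 4 = 4.

4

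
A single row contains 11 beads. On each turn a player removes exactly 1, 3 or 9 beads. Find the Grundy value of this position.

Grundy values for subtraction set {1, 3, 9}:
k:     0  1  2  3  4  5  6  7  8  9 10 11
g(k):  0  1  0  1  0  1  0  1  0  1  0  1
So g(11) = 1.

1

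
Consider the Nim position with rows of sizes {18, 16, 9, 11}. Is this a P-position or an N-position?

P-position

Nim-sum: 18 ^ 16 ^ 9 ^ 11 = 0.
The nim-sum is 0, so this is a P-position: the player to move is in a losing position under optimal play.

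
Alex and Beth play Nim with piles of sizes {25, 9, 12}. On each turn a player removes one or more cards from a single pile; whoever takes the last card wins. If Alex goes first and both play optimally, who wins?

Alex wins

Compute the nim-sum pairwise:
25 ^ 9 = 16
16 ^ 12 = 28
The nim-sum is 28 ≠ 0, so this is an N-position: the player to move can win; Alex has a winning move.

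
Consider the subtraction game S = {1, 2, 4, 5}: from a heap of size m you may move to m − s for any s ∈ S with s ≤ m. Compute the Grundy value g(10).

Grundy values for subtraction set {1, 2, 4, 5}:
g(0) = mex{} = 0
g(1) = mex{0} = 1
g(2) = mex{0,1} = 2
g(3) = mex{1,2} = 0
g(4) = mex{0,2} = 1
g(5) = mex{0,1} = 2
g(6) = mex{1,2} = 0
g(7) = mex{0,2} = 1
g(8) = mex{0,1} = 2
g(9) = mex{1,2} = 0
g(10) = mex{0,2} = 1
So g(10) = 1.

1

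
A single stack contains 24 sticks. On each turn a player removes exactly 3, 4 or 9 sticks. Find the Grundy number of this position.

Compute g(0), g(1), … for moves {3, 4, 9}:
k:     0  1  2  3  4  5  6  7  8  9 10 11 12 13 14 15 16 17 18 19 20 21 22 23 24
g(k):  0  0  0  1  1  1  2  0  0  3  1  1  2  0  0  0  1  1  1  2  0  0  3  1  1
So g(24) = 1.

1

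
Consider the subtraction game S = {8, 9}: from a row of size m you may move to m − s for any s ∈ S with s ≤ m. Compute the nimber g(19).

0

Compute g(0), g(1), … for moves {8, 9}:
k:     0  1  2  3  4  5  6  7  8  9 10 11 12 13 14 15 16 17 18 19
g(k):  0  0  0  0  0  0  0  0  1  1  1  1  1  1  1  1  2  0  0  0
So g(19) = 0.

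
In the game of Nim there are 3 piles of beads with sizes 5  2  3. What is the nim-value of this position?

4

Compute the nim-sum pairwise:
5 ^ 2 = 7
7 ^ 3 = 4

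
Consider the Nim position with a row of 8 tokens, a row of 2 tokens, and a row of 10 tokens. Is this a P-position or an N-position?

P-position

Nim-sum: 8 ^ 2 ^ 10 = 0.
The nim-sum is 0, so this is a P-position: the player to move is in a losing position under optimal play.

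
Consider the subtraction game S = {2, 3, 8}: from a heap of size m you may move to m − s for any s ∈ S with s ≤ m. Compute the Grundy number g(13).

1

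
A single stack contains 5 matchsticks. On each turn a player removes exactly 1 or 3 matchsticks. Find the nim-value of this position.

Build the Grundy sequence with g(k) = mex{g(k−s) : s ∈ {1, 3}, s ≤ k}:
k:     0  1  2  3  4  5
g(k):  0  1  0  1  0  1
So g(5) = 1.

1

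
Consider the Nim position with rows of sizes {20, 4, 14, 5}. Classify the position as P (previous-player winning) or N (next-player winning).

In binary:
  10100  (20)
  00100  (4)
  01110  (14)
  00101  (5)
  -----
  11011  (27)
The nim-sum is 27 ≠ 0, so this is an N-position: the player to move can win.

N-position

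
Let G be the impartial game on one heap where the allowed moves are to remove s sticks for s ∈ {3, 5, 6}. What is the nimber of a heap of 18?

Compute g(0), g(1), … for moves {3, 5, 6}:
k:     0  1  2  3  4  5  6  7  8  9 10 11 12 13 14 15 16 17 18
g(k):  0  0  0  1  1  1  2  2  2  0  0  0  1  1  1  2  2  2  0
So g(18) = 0.

0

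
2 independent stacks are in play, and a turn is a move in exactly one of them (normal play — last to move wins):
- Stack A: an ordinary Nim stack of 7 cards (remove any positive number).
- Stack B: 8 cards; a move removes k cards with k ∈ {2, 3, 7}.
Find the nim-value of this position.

Stack A is a plain Nim stack of size 7, so its Grundy value is 7.
For stack B, compute g(0), g(1), … with moves {2, 3, 7}:
g(0) = mex{} = 0
g(1) = mex{} = 0
g(2) = mex{0} = 1
g(3) = mex{0} = 1
g(4) = mex{0,1} = 2
g(5) = mex{1} = 0
g(6) = mex{1,2} = 0
g(7) = mex{0,2} = 1
g(8) = mex{0} = 1
So g(8) = 1.
The value of a disjunctive sum is the nim-sum of the parts.
Combined value = 7 ⊕ 1 = 6.

6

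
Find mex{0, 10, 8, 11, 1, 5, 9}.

The values 0, 1 are all present; 2 is the first non-negative integer missing from the set.

2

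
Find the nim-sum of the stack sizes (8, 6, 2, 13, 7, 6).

0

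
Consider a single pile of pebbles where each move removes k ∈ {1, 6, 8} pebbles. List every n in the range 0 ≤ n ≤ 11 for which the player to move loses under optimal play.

0, 2, 4, 7, 9, 11

Compute g(0), g(1), … for moves {1, 6, 8}:
k:     0  1  2  3  4  5  6  7  8  9 10 11
g(k):  0  1  0  1  0  1  2  0  1  0  1  0
The P-positions (g = 0) in 0..11 are 0, 2, 4, 7, 9, 11.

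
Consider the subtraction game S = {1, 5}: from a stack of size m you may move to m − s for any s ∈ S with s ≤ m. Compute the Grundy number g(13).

1

Grundy values for subtraction set {1, 5}:
g(0) = mex{} = 0
g(1) = mex{0} = 1
g(2) = mex{1} = 0
g(3) = mex{0} = 1
g(4) = mex{1} = 0
g(5) = mex{0} = 1
g(6) = mex{1} = 0
g(7) = mex{0} = 1
g(8) = mex{1} = 0
g(9) = mex{0} = 1
g(10) = mex{1} = 0
g(11) = mex{0} = 1
g(12) = mex{1} = 0
g(13) = mex{0} = 1
So g(13) = 1.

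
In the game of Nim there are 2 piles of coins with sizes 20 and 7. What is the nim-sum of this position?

19

Compute the nim-sum pairwise:
20 XOR 7 = 19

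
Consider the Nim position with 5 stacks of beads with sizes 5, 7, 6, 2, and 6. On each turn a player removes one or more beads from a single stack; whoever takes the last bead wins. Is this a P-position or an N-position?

Compute the nim-sum pairwise:
5 ^ 7 = 2
2 ^ 6 = 4
4 ^ 2 = 6
6 ^ 6 = 0
The nim-sum is 0, so this is a P-position: the player to move is in a losing position under optimal play.

P-position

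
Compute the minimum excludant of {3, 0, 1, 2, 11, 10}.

4

The values 0, 1, 2, 3 are all present; 4 is the first non-negative integer missing from the set.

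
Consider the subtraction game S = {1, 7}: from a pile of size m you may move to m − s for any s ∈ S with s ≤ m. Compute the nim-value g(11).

Build the Grundy sequence with g(k) = mex{g(k−s) : s ∈ {1, 7}, s ≤ k}:
g(0) = mex{} = 0
g(1) = mex{0} = 1
g(2) = mex{1} = 0
g(3) = mex{0} = 1
g(4) = mex{1} = 0
g(5) = mex{0} = 1
g(6) = mex{1} = 0
g(7) = mex{0} = 1
g(8) = mex{1} = 0
g(9) = mex{0} = 1
g(10) = mex{1} = 0
g(11) = mex{0} = 1
So g(11) = 1.

1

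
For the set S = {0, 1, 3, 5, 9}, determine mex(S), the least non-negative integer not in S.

The values 0, 1 are all present; 2 is the first non-negative integer missing from the set.

2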